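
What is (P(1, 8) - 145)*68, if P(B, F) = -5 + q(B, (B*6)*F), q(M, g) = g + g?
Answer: -3672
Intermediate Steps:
q(M, g) = 2*g
P(B, F) = -5 + 12*B*F (P(B, F) = -5 + 2*((B*6)*F) = -5 + 2*((6*B)*F) = -5 + 2*(6*B*F) = -5 + 12*B*F)
(P(1, 8) - 145)*68 = ((-5 + 12*1*8) - 145)*68 = ((-5 + 96) - 145)*68 = (91 - 145)*68 = -54*68 = -3672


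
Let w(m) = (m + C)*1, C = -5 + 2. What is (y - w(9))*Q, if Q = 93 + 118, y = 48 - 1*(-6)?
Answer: 10128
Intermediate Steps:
y = 54 (y = 48 + 6 = 54)
C = -3
w(m) = -3 + m (w(m) = (m - 3)*1 = (-3 + m)*1 = -3 + m)
Q = 211
(y - w(9))*Q = (54 - (-3 + 9))*211 = (54 - 1*6)*211 = (54 - 6)*211 = 48*211 = 10128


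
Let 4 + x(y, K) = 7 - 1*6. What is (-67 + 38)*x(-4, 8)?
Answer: 87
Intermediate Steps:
x(y, K) = -3 (x(y, K) = -4 + (7 - 1*6) = -4 + (7 - 6) = -4 + 1 = -3)
(-67 + 38)*x(-4, 8) = (-67 + 38)*(-3) = -29*(-3) = 87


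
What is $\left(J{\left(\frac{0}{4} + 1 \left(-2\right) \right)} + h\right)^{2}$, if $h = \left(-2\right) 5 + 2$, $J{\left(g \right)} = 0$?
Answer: $64$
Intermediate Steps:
$h = -8$ ($h = -10 + 2 = -8$)
$\left(J{\left(\frac{0}{4} + 1 \left(-2\right) \right)} + h\right)^{2} = \left(0 - 8\right)^{2} = \left(-8\right)^{2} = 64$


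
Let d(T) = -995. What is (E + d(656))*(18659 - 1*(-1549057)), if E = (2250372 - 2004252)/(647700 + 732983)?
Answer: -2153310389615940/1380683 ≈ -1.5596e+9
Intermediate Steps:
E = 246120/1380683 ≈ 0.17826
(E + d(656))*(18659 - 1*(-1549057)) = (246120/1380683 - 995)*(18659 - 1*(-1549057)) = -1373533465*(18659 + 1549057)/1380683 = -1373533465/1380683*1567716 = -2153310389615940/1380683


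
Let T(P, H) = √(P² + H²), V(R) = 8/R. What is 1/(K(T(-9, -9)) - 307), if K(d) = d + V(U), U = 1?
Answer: -299/89239 - 9*√2/89239 ≈ -0.0034932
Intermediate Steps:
T(P, H) = √(H² + P²)
K(d) = 8 + d (K(d) = d + 8/1 = d + 8*1 = d + 8 = 8 + d)
1/(K(T(-9, -9)) - 307) = 1/((8 + √((-9)² + (-9)²)) - 307) = 1/((8 + √(81 + 81)) - 307) = 1/((8 + √162) - 307) = 1/((8 + 9*√2) - 307) = 1/(-299 + 9*√2)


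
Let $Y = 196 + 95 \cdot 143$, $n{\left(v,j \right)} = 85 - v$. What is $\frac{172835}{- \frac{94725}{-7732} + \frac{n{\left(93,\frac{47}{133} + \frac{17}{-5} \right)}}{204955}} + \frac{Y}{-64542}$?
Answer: $\frac{17677380210709381861}{1253037784097298} \approx 14108.0$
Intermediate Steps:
$Y = 13781$ ($Y = 196 + 13585 = 13781$)
$\frac{172835}{- \frac{94725}{-7732} + \frac{n{\left(93,\frac{47}{133} + \frac{17}{-5} \right)}}{204955}} + \frac{Y}{-64542} = \frac{172835}{- \frac{94725}{-7732} + \frac{85 - 93}{204955}} + \frac{13781}{-64542} = \frac{172835}{\left(-94725\right) \left(- \frac{1}{7732}\right) + \left(85 - 93\right) \frac{1}{204955}} + 13781 \left(- \frac{1}{64542}\right) = \frac{172835}{\frac{94725}{7732} - \frac{8}{204955}} - \frac{13781}{64542} = \frac{172835}{\frac{19414300519}{1584712060}} - \frac{13781}{64542} = 172835 \cdot \frac{1584712060}{19414300519} - \frac{13781}{64542} = \frac{273893708890100}{19414300519} - \frac{13781}{64542} = \frac{17677380210709381861}{1253037784097298}$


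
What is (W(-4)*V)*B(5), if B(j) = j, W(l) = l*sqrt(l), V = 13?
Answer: -520*I ≈ -520.0*I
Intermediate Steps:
W(l) = l**(3/2)
(W(-4)*V)*B(5) = ((-4)**(3/2)*13)*5 = (-8*I*13)*5 = -104*I*5 = -520*I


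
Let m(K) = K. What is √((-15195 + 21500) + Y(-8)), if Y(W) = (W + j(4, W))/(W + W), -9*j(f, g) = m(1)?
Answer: √907993/12 ≈ 79.407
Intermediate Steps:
j(f, g) = -⅑ (j(f, g) = -⅑*1 = -⅑)
Y(W) = (-⅑ + W)/(2*W) (Y(W) = (W - ⅑)/(W + W) = (-⅑ + W)/((2*W)) = (-⅑ + W)*(1/(2*W)) = (-⅑ + W)/(2*W))
√((-15195 + 21500) + Y(-8)) = √((-15195 + 21500) + (1/18)*(-1 + 9*(-8))/(-8)) = √(6305 + (1/18)*(-⅛)*(-1 - 72)) = √(6305 + (1/18)*(-⅛)*(-73)) = √(6305 + 73/144) = √(907993/144) = √907993/12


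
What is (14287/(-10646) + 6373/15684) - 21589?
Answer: -1802455901123/83485932 ≈ -21590.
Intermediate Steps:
(14287/(-10646) + 6373/15684) - 21589 = (14287*(-1/10646) + 6373*(1/15684)) - 21589 = (-14287/10646 + 6373/15684) - 21589 = -78115175/83485932 - 21589 = -1802455901123/83485932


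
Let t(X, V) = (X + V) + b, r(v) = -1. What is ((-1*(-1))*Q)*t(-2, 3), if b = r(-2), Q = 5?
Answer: 0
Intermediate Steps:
b = -1
t(X, V) = -1 + V + X (t(X, V) = (X + V) - 1 = (V + X) - 1 = -1 + V + X)
((-1*(-1))*Q)*t(-2, 3) = (-1*(-1)*5)*(-1 + 3 - 2) = (1*5)*0 = 5*0 = 0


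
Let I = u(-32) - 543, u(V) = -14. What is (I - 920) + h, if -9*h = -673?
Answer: -12620/9 ≈ -1402.2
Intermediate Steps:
h = 673/9 (h = -1/9*(-673) = 673/9 ≈ 74.778)
I = -557 (I = -14 - 543 = -557)
(I - 920) + h = (-557 - 920) + 673/9 = -1477 + 673/9 = -12620/9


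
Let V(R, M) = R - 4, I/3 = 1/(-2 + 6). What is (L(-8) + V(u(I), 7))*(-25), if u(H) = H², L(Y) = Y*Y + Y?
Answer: -21025/16 ≈ -1314.1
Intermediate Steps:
L(Y) = Y + Y² (L(Y) = Y² + Y = Y + Y²)
I = ¾ (I = 3/(-2 + 6) = 3/4 = 3*(¼) = ¾ ≈ 0.75000)
V(R, M) = -4 + R
(L(-8) + V(u(I), 7))*(-25) = (-8*(1 - 8) + (-4 + (¾)²))*(-25) = (-8*(-7) + (-4 + 9/16))*(-25) = (56 - 55/16)*(-25) = (841/16)*(-25) = -21025/16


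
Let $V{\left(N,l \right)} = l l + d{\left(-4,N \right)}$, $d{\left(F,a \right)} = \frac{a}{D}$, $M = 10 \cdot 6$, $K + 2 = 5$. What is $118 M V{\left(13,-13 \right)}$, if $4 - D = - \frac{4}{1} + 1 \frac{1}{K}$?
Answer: $\frac{27796080}{23} \approx 1.2085 \cdot 10^{6}$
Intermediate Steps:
$K = 3$ ($K = -2 + 5 = 3$)
$M = 60$
$D = \frac{23}{3}$ ($D = 4 - \left(- \frac{4}{1} + 1 \cdot \frac{1}{3}\right) = 4 - \left(\left(-4\right) 1 + 1 \cdot \frac{1}{3}\right) = 4 - \left(-4 + \frac{1}{3}\right) = 4 - - \frac{11}{3} = 4 + \frac{11}{3} = \frac{23}{3} \approx 7.6667$)
$d{\left(F,a \right)} = \frac{3 a}{23}$ ($d{\left(F,a \right)} = \frac{a}{\frac{23}{3}} = a \frac{3}{23} = \frac{3 a}{23}$)
$V{\left(N,l \right)} = l^{2} + \frac{3 N}{23}$ ($V{\left(N,l \right)} = l l + \frac{3 N}{23} = l^{2} + \frac{3 N}{23}$)
$118 M V{\left(13,-13 \right)} = 118 \cdot 60 \left(\left(-13\right)^{2} + \frac{3}{23} \cdot 13\right) = 7080 \left(169 + \frac{39}{23}\right) = 7080 \cdot \frac{3926}{23} = \frac{27796080}{23}$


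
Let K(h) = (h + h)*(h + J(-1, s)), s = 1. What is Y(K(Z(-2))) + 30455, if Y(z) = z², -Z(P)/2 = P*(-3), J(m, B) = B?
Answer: 100151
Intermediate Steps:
Z(P) = 6*P (Z(P) = -2*P*(-3) = -(-6)*P = 6*P)
K(h) = 2*h*(1 + h) (K(h) = (h + h)*(h + 1) = (2*h)*(1 + h) = 2*h*(1 + h))
Y(K(Z(-2))) + 30455 = (2*(6*(-2))*(1 + 6*(-2)))² + 30455 = (2*(-12)*(1 - 12))² + 30455 = (2*(-12)*(-11))² + 30455 = 264² + 30455 = 69696 + 30455 = 100151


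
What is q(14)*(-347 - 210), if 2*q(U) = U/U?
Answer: -557/2 ≈ -278.50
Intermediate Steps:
q(U) = ½ (q(U) = (U/U)/2 = (½)*1 = ½)
q(14)*(-347 - 210) = (-347 - 210)/2 = (½)*(-557) = -557/2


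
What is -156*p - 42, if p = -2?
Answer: 270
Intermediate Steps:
-156*p - 42 = -156*(-2) - 42 = 312 - 42 = 270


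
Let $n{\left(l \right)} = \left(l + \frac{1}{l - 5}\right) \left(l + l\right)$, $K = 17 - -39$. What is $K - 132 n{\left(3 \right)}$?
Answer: $-1924$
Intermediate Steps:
$K = 56$ ($K = 17 + 39 = 56$)
$n{\left(l \right)} = 2 l \left(l + \frac{1}{-5 + l}\right)$ ($n{\left(l \right)} = \left(l + \frac{1}{-5 + l}\right) 2 l = 2 l \left(l + \frac{1}{-5 + l}\right)$)
$K - 132 n{\left(3 \right)} = 56 - 132 \cdot 2 \cdot 3 \frac{1}{-5 + 3} \left(1 + 3^{2} - 15\right) = 56 - 132 \cdot 2 \cdot 3 \frac{1}{-2} \left(1 + 9 - 15\right) = 56 - 132 \cdot 2 \cdot 3 \left(- \frac{1}{2}\right) \left(-5\right) = 56 - 1980 = -1924$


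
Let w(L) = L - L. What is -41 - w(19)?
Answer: -41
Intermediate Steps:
w(L) = 0
-41 - w(19) = -41 - 1*0 = -41 + 0 = -41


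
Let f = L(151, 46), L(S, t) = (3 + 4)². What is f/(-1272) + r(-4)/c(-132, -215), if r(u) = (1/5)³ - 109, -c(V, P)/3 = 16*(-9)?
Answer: -416161/1431000 ≈ -0.29082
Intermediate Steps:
c(V, P) = 432 (c(V, P) = -48*(-9) = -3*(-144) = 432)
r(u) = -13624/125 (r(u) = (⅕)³ - 109 = 1/125 - 109 = -13624/125)
L(S, t) = 49 (L(S, t) = 7² = 49)
f = 49
f/(-1272) + r(-4)/c(-132, -215) = 49/(-1272) - 13624/125/432 = 49*(-1/1272) - 13624/125*1/432 = -49/1272 - 1703/6750 = -416161/1431000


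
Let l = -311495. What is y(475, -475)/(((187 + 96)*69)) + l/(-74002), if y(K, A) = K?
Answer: 6117713815/1445037054 ≈ 4.2336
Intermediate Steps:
y(475, -475)/(((187 + 96)*69)) + l/(-74002) = 475/(((187 + 96)*69)) - 311495/(-74002) = 475/((283*69)) - 311495*(-1/74002) = 475/19527 + 311495/74002 = 6117713815/1445037054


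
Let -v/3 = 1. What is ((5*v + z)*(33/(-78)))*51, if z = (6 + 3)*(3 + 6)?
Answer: -18513/13 ≈ -1424.1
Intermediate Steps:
v = -3 (v = -3*1 = -3)
z = 81 (z = 9*9 = 81)
((5*v + z)*(33/(-78)))*51 = ((5*(-3) + 81)*(33/(-78)))*51 = ((-15 + 81)*(33*(-1/78)))*51 = (66*(-11/26))*51 = -363/13*51 = -18513/13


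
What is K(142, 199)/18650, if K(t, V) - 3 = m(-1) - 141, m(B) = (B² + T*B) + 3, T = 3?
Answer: -137/18650 ≈ -0.0073458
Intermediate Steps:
m(B) = 3 + B² + 3*B (m(B) = (B² + 3*B) + 3 = 3 + B² + 3*B)
K(t, V) = -137 (K(t, V) = 3 + ((3 + (-1)² + 3*(-1)) - 141) = 3 + ((3 + 1 - 3) - 141) = 3 + (1 - 141) = 3 - 140 = -137)
K(142, 199)/18650 = -137/18650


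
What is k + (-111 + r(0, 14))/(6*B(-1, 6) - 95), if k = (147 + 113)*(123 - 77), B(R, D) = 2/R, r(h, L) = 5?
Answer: 1279826/107 ≈ 11961.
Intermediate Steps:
k = 11960 (k = 260*46 = 11960)
k + (-111 + r(0, 14))/(6*B(-1, 6) - 95) = 11960 + (-111 + 5)/(6*(2/(-1)) - 95) = 11960 - 106/(6*(2*(-1)) - 95) = 11960 - 106/(6*(-2) - 95) = 11960 - 106/(-12 - 95) = 11960 - 106/(-107) = 11960 - 106*(-1/107) = 11960 + 106/107 = 1279826/107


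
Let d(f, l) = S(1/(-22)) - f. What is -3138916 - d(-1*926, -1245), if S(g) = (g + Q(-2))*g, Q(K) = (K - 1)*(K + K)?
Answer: -1519683265/484 ≈ -3.1398e+6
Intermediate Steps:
Q(K) = 2*K*(-1 + K) (Q(K) = (-1 + K)*(2*K) = 2*K*(-1 + K))
S(g) = g*(12 + g) (S(g) = (g + 2*(-2)*(-1 - 2))*g = (g + 2*(-2)*(-3))*g = (g + 12)*g = (12 + g)*g = g*(12 + g))
d(f, l) = -263/484 - f (d(f, l) = (12 + 1/(-22))/(-22) - f = -(12 - 1/22)/22 - f = -1/22*263/22 - f = -263/484 - f)
-3138916 - d(-1*926, -1245) = -3138916 - (-263/484 - (-1)*926) = -3138916 - (-263/484 - 1*(-926)) = -3138916 - (-263/484 + 926) = -3138916 - 1*447921/484 = -3138916 - 447921/484 = -1519683265/484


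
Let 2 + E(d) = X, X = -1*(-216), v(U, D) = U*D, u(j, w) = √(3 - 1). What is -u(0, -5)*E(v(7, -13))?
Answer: -214*√2 ≈ -302.64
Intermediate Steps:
u(j, w) = √2
v(U, D) = D*U
X = 216
E(d) = 214 (E(d) = -2 + 216 = 214)
-u(0, -5)*E(v(7, -13)) = -√2*214 = -214*√2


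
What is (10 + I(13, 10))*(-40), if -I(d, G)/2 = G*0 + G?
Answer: 400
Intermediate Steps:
I(d, G) = -2*G (I(d, G) = -2*(G*0 + G) = -2*(0 + G) = -2*G)
(10 + I(13, 10))*(-40) = (10 - 2*10)*(-40) = (10 - 20)*(-40) = -10*(-40) = 400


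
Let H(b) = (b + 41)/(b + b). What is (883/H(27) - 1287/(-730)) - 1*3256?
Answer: -15841558/6205 ≈ -2553.0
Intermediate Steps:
H(b) = (41 + b)/(2*b) (H(b) = (41 + b)/((2*b)) = (41 + b)*(1/(2*b)) = (41 + b)/(2*b))
(883/H(27) - 1287/(-730)) - 1*3256 = (883/(((½)*(41 + 27)/27)) - 1287/(-730)) - 1*3256 = (883/(((½)*(1/27)*68)) - 1287*(-1/730)) - 3256 = (883/(34/27) + 1287/730) - 3256 = (883*(27/34) + 1287/730) - 3256 = (23841/34 + 1287/730) - 3256 = 4361922/6205 - 3256 = -15841558/6205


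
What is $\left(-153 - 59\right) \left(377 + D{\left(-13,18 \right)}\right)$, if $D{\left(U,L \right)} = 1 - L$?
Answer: $-76320$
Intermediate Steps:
$\left(-153 - 59\right) \left(377 + D{\left(-13,18 \right)}\right) = \left(-153 - 59\right) \left(377 + \left(1 - 18\right)\right) = - 212 \left(377 - 17\right) = \left(-212\right) 360 = -76320$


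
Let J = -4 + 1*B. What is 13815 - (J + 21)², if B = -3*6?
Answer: 13814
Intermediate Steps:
B = -18
J = -22 (J = -4 + 1*(-18) = -4 - 18 = -22)
13815 - (J + 21)² = 13815 - (-22 + 21)² = 13815 - 1*(-1)² = 13815 - 1*1 = 13815 - 1 = 13814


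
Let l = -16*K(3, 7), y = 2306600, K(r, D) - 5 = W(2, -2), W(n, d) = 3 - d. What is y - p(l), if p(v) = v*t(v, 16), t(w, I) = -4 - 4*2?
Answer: 2304680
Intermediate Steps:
K(r, D) = 10 (K(r, D) = 5 + (3 - 1*(-2)) = 5 + (3 + 2) = 5 + 5 = 10)
t(w, I) = -12 (t(w, I) = -4 - 8 = -12)
l = -160 (l = -16*10 = -160)
p(v) = -12*v (p(v) = v*(-12) = -12*v)
y - p(l) = 2306600 - (-12)*(-160) = 2306600 - 1*1920 = 2306600 - 1920 = 2304680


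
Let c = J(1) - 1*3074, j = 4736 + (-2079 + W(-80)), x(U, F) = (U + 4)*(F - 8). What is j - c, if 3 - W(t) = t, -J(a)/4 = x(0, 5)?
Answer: 5766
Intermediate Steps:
x(U, F) = (-8 + F)*(4 + U) (x(U, F) = (4 + U)*(-8 + F) = (-8 + F)*(4 + U))
J(a) = 48 (J(a) = -4*(-32 - 8*0 + 4*5 + 5*0) = -4*(-32 + 0 + 20 + 0) = -4*(-12) = 48)
W(t) = 3 - t
j = 2740 (j = 4736 + (-2079 + (3 - 1*(-80))) = 4736 + (-2079 + (3 + 80)) = 4736 + (-2079 + 83) = 4736 - 1996 = 2740)
c = -3026 (c = 48 - 1*3074 = 48 - 3074 = -3026)
j - c = 2740 - 1*(-3026) = 2740 + 3026 = 5766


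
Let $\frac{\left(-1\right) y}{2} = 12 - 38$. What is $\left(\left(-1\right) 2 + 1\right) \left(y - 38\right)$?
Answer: $-14$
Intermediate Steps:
$y = 52$ ($y = - 2 \left(12 - 38\right) = \left(-2\right) \left(-26\right) = 52$)
$\left(\left(-1\right) 2 + 1\right) \left(y - 38\right) = \left(\left(-1\right) 2 + 1\right) \left(52 - 38\right) = \left(-2 + 1\right) 14 = \left(-1\right) 14 = -14$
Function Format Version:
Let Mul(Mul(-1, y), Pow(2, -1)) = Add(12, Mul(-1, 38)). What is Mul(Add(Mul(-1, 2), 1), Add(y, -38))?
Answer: -14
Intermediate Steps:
y = 52 (y = Mul(-2, Add(12, Mul(-1, 38))) = Mul(-2, Add(12, -38)) = Mul(-2, -26) = 52)
Mul(Add(Mul(-1, 2), 1), Add(y, -38)) = Mul(Add(Mul(-1, 2), 1), Add(52, -38)) = Mul(Add(-2, 1), 14) = Mul(-1, 14) = -14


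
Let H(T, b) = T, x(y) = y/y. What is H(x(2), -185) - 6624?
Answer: -6623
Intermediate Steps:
x(y) = 1
H(x(2), -185) - 6624 = 1 - 6624 = -6623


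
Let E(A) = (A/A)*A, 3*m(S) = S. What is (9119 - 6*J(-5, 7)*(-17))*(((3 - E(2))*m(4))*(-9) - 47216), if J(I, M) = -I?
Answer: -454758412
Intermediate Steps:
m(S) = S/3
E(A) = A (E(A) = 1*A = A)
(9119 - 6*J(-5, 7)*(-17))*(((3 - E(2))*m(4))*(-9) - 47216) = (9119 - (-6)*(-5)*(-17))*(((3 - 1*2)*((⅓)*4))*(-9) - 47216) = (9119 - 6*5*(-17))*(((3 - 2)*(4/3))*(-9) - 47216) = (9119 - 30*(-17))*((1*(4/3))*(-9) - 47216) = (9119 + 510)*((4/3)*(-9) - 47216) = 9629*(-12 - 47216) = 9629*(-47228) = -454758412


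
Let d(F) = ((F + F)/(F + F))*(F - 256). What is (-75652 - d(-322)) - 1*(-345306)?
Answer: 270232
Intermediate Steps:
d(F) = -256 + F (d(F) = ((2*F)/((2*F)))*(-256 + F) = ((2*F)*(1/(2*F)))*(-256 + F) = 1*(-256 + F) = -256 + F)
(-75652 - d(-322)) - 1*(-345306) = (-75652 - (-256 - 322)) - 1*(-345306) = (-75652 - 1*(-578)) + 345306 = (-75652 + 578) + 345306 = -75074 + 345306 = 270232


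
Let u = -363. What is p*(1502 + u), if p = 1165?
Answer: 1326935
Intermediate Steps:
p*(1502 + u) = 1165*(1502 - 363) = 1165*1139 = 1326935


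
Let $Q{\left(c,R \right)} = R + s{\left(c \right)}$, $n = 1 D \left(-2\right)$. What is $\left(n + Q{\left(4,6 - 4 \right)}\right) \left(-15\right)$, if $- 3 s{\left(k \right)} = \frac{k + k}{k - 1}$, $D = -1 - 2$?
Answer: $- \frac{320}{3} \approx -106.67$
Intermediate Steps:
$D = -3$
$s{\left(k \right)} = - \frac{2 k}{3 \left(-1 + k\right)}$ ($s{\left(k \right)} = - \frac{\left(k + k\right) \frac{1}{k - 1}}{3} = - \frac{2 k \frac{1}{-1 + k}}{3} = - \frac{2 k}{3 \left(-1 + k\right)}$)
$n = 6$ ($n = 1 \left(-3\right) \left(-2\right) = \left(-3\right) \left(-2\right) = 6$)
$Q{\left(c,R \right)} = R - \frac{2 c}{-3 + 3 c}$
$\left(n + Q{\left(4,6 - 4 \right)}\right) \left(-15\right) = \left(6 + \frac{\left(- \frac{2}{3}\right) 4 + \left(6 - 4\right) \left(-1 + 4\right)}{-1 + 4}\right) \left(-15\right) = \left(6 + \frac{- \frac{8}{3} + \left(6 - 4\right) 3}{3}\right) \left(-15\right) = \left(6 + \frac{- \frac{8}{3} + 2 \cdot 3}{3}\right) \left(-15\right) = \left(6 + \frac{- \frac{8}{3} + 6}{3}\right) \left(-15\right) = \left(6 + \frac{1}{3} \cdot \frac{10}{3}\right) \left(-15\right) = \left(6 + \frac{10}{9}\right) \left(-15\right) = \frac{64}{9} \left(-15\right) = - \frac{320}{3}$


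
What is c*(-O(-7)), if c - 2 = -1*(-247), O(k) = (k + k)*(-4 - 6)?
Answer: -34860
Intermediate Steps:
O(k) = -20*k (O(k) = (2*k)*(-10) = -20*k)
c = 249 (c = 2 - 1*(-247) = 2 + 247 = 249)
c*(-O(-7)) = 249*(-(-20)*(-7)) = 249*(-1*140) = 249*(-140) = -34860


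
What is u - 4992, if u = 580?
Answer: -4412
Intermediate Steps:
u - 4992 = 580 - 4992 = -4412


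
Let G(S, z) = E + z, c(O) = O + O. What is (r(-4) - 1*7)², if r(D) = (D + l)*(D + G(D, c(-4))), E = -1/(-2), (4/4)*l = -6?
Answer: 11664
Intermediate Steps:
l = -6
E = ½ (E = -1*(-½) = ½ ≈ 0.50000)
c(O) = 2*O
G(S, z) = ½ + z
r(D) = (-6 + D)*(-15/2 + D) (r(D) = (D - 6)*(D + (½ + 2*(-4))) = (-6 + D)*(D + (½ - 8)) = (-6 + D)*(D - 15/2) = (-6 + D)*(-15/2 + D))
(r(-4) - 1*7)² = ((45 + (-4)² - 27/2*(-4)) - 1*7)² = ((45 + 16 + 54) - 7)² = (115 - 7)² = 108² = 11664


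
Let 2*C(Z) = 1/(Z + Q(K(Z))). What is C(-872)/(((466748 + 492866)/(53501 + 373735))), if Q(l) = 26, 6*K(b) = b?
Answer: -35603/135305574 ≈ -0.00026313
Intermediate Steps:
K(b) = b/6
C(Z) = 1/(2*(26 + Z)) (C(Z) = 1/(2*(Z + 26)) = 1/(2*(26 + Z)))
C(-872)/(((466748 + 492866)/(53501 + 373735))) = (1/(2*(26 - 872)))/(((466748 + 492866)/(53501 + 373735))) = ((½)/(-846))/((959614/427236)) = ((½)*(-1/846))/((959614*(1/427236))) = -1/(1692*479807/213618) = -1/1692*213618/479807 = -35603/135305574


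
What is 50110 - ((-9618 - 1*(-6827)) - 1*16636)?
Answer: 69537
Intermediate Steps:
50110 - ((-9618 - 1*(-6827)) - 1*16636) = 50110 - ((-9618 + 6827) - 16636) = 50110 - (-2791 - 16636) = 50110 - 1*(-19427) = 50110 + 19427 = 69537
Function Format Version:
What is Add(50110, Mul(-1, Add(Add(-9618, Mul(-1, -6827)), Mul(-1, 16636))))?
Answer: 69537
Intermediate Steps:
Add(50110, Mul(-1, Add(Add(-9618, Mul(-1, -6827)), Mul(-1, 16636)))) = Add(50110, Mul(-1, Add(Add(-9618, 6827), -16636))) = Add(50110, Mul(-1, Add(-2791, -16636))) = Add(50110, Mul(-1, -19427)) = Add(50110, 19427) = 69537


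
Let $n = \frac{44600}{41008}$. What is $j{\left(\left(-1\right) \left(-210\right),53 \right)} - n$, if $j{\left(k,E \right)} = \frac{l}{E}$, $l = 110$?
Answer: $\frac{268385}{271678} \approx 0.98788$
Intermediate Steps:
$n = \frac{5575}{5126}$ ($n = 44600 \cdot \frac{1}{41008} = \frac{5575}{5126} \approx 1.0876$)
$j{\left(k,E \right)} = \frac{110}{E}$
$j{\left(\left(-1\right) \left(-210\right),53 \right)} - n = \frac{110}{53} - \frac{5575}{5126} = \frac{268385}{271678}$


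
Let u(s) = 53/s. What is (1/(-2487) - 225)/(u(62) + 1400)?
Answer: -34693712/216003411 ≈ -0.16062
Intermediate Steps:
(1/(-2487) - 225)/(u(62) + 1400) = (1/(-2487) - 225)/(53/62 + 1400) = (-1/2487 - 225)/(53*(1/62) + 1400) = -559576/(2487*(53/62 + 1400)) = -559576/(2487*86853/62) = -559576/2487*62/86853 = -34693712/216003411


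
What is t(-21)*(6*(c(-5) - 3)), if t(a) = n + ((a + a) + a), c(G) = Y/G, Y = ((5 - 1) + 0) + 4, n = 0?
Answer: 8694/5 ≈ 1738.8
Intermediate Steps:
Y = 8 (Y = (4 + 0) + 4 = 4 + 4 = 8)
c(G) = 8/G
t(a) = 3*a (t(a) = 0 + ((a + a) + a) = 0 + (2*a + a) = 0 + 3*a = 3*a)
t(-21)*(6*(c(-5) - 3)) = (3*(-21))*(6*(8/(-5) - 3)) = -378*(8*(-1/5) - 3) = -378*(-8/5 - 3) = -378*(-23)/5 = -63*(-138/5) = 8694/5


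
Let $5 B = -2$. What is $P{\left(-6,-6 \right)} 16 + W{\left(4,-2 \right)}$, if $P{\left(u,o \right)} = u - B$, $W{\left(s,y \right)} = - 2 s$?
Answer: $- \frac{488}{5} \approx -97.6$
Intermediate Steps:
$B = - \frac{2}{5}$ ($B = \frac{1}{5} \left(-2\right) = - \frac{2}{5} \approx -0.4$)
$P{\left(u,o \right)} = \frac{2}{5} + u$ ($P{\left(u,o \right)} = u - - \frac{2}{5} = u + \frac{2}{5} = \frac{2}{5} + u$)
$P{\left(-6,-6 \right)} 16 + W{\left(4,-2 \right)} = \left(\frac{2}{5} - 6\right) 16 - 8 = \left(- \frac{28}{5}\right) 16 - 8 = - \frac{448}{5} - 8 = - \frac{488}{5}$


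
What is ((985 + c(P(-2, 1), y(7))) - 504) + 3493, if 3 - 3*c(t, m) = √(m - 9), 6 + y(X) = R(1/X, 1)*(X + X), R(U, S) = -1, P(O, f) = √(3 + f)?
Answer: 3975 - I*√29/3 ≈ 3975.0 - 1.7951*I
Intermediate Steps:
y(X) = -6 - 2*X (y(X) = -6 - (X + X) = -6 - 2*X)
c(t, m) = 1 - √(-9 + m)/3 (c(t, m) = 1 - √(m - 9)/3 = 1 - √(-9 + m)/3)
((985 + c(P(-2, 1), y(7))) - 504) + 3493 = ((985 + (1 - √(-9 + (-6 - 2*7))/3)) - 504) + 3493 = ((985 + (1 - √(-9 + (-6 - 14))/3)) - 504) + 3493 = ((985 + (1 - √(-9 - 20)/3)) - 504) + 3493 = ((985 + (1 - I*√29/3)) - 504) + 3493 = ((986 - I*√29/3) - 504) + 3493 = (482 - I*√29/3) + 3493 = 3975 - I*√29/3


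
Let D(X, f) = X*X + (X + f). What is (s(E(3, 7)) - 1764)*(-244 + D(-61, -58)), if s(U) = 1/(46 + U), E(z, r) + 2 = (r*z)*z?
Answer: -633812426/107 ≈ -5.9235e+6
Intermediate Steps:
E(z, r) = -2 + r*z² (E(z, r) = -2 + (r*z)*z = -2 + r*z²)
D(X, f) = X + f + X² (D(X, f) = X² + (X + f) = X + f + X²)
(s(E(3, 7)) - 1764)*(-244 + D(-61, -58)) = (1/(46 + (-2 + 7*3²)) - 1764)*(-244 + (-61 - 58 + (-61)²)) = (1/(46 + (-2 + 7*9)) - 1764)*(-244 + (-61 - 58 + 3721)) = (1/(46 + (-2 + 63)) - 1764)*(-244 + 3602) = (1/(46 + 61) - 1764)*3358 = (1/107 - 1764)*3358 = -188747/107*3358 = -633812426/107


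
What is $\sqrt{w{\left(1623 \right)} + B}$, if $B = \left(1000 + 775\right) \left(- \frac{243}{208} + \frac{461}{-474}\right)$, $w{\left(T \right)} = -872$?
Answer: $\frac{i \sqrt{709587380697}}{12324} \approx 68.352 i$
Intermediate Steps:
$B = - \frac{187324625}{49296}$ ($B = 1775 \left(\left(-243\right) \frac{1}{208} + 461 \left(- \frac{1}{474}\right)\right) = 1775 \left(- \frac{243}{208} - \frac{461}{474}\right) = 1775 \left(- \frac{105535}{49296}\right) = - \frac{187324625}{49296} \approx -3800.0$)
$\sqrt{w{\left(1623 \right)} + B} = \sqrt{-872 - \frac{187324625}{49296}} = \sqrt{- \frac{230310737}{49296}} = \frac{i \sqrt{709587380697}}{12324}$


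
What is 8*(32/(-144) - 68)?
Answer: -4912/9 ≈ -545.78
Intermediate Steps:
8*(32/(-144) - 68) = 8*(32*(-1/144) - 68) = 8*(-2/9 - 68) = 8*(-614/9) = -4912/9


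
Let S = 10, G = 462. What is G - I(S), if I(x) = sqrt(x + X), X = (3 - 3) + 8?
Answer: 462 - 3*sqrt(2) ≈ 457.76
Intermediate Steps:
X = 8 (X = 0 + 8 = 8)
I(x) = sqrt(8 + x) (I(x) = sqrt(x + 8) = sqrt(8 + x))
G - I(S) = 462 - sqrt(8 + 10) = 462 - sqrt(18) = 462 - 3*sqrt(2)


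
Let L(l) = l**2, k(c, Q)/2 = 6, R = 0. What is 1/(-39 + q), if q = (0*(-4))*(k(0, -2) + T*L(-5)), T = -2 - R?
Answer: -1/39 ≈ -0.025641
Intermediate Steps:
k(c, Q) = 12 (k(c, Q) = 2*6 = 12)
T = -2 (T = -2 - 1*0 = -2 + 0 = -2)
q = 0 (q = (0*(-4))*(12 - 2*(-5)**2) = 0*(12 - 2*25) = 0*(12 - 50) = 0*(-38) = 0)
1/(-39 + q) = 1/(-39 + 0) = 1/(-39) = -1/39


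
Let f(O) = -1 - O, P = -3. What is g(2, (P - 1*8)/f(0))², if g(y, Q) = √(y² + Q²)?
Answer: 125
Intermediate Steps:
g(y, Q) = √(Q² + y²)
g(2, (P - 1*8)/f(0))² = (√(((-3 - 1*8)/(-1 - 1*0))² + 2²))² = (√(((-3 - 8)/(-1 + 0))² + 4))² = (√((-11/(-1))² + 4))² = (√((-11*(-1))² + 4))² = (√(11² + 4))² = (√(121 + 4))² = (√125)² = (5*√5)² = 125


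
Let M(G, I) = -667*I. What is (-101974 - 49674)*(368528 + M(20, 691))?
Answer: 14007574112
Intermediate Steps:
(-101974 - 49674)*(368528 + M(20, 691)) = (-101974 - 49674)*(368528 - 667*691) = -151648*(368528 - 460897) = -151648*(-92369) = 14007574112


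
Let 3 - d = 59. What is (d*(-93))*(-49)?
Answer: -255192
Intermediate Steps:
d = -56 (d = 3 - 1*59 = 3 - 59 = -56)
(d*(-93))*(-49) = -56*(-93)*(-49) = 5208*(-49) = -255192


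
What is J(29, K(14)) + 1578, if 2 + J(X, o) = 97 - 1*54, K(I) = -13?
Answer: 1619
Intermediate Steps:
J(X, o) = 41 (J(X, o) = -2 + (97 - 1*54) = -2 + (97 - 54) = -2 + 43 = 41)
J(29, K(14)) + 1578 = 41 + 1578 = 1619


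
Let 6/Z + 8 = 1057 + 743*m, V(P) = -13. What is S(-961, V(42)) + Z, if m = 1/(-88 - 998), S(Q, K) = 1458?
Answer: 1659897234/1138471 ≈ 1458.0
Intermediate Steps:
m = -1/1086 (m = 1/(-1086) = -1/1086 ≈ -0.00092081)
Z = 6516/1138471 (Z = 6/(-8 + (1057 + 743*(-1/1086))) = 6/(-8 + (1057 - 743/1086)) = 6/(-8 + 1147159/1086) = 6/(1138471/1086) = 6*(1086/1138471) = 6516/1138471 ≈ 0.0057235)
S(-961, V(42)) + Z = 1458 + 6516/1138471 = 1659897234/1138471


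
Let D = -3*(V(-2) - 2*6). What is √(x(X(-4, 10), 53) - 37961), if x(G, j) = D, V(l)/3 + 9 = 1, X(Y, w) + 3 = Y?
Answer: I*√37853 ≈ 194.56*I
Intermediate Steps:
X(Y, w) = -3 + Y
V(l) = -24 (V(l) = -27 + 3*1 = -27 + 3 = -24)
D = 108 (D = -3*(-24 - 2*6) = -3*(-24 - 12) = -3*(-36) = 108)
x(G, j) = 108
√(x(X(-4, 10), 53) - 37961) = √(108 - 37961) = √(-37853) = I*√37853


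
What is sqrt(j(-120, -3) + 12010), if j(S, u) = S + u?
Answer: sqrt(11887) ≈ 109.03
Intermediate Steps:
sqrt(j(-120, -3) + 12010) = sqrt((-120 - 3) + 12010) = sqrt(-123 + 12010) = sqrt(11887)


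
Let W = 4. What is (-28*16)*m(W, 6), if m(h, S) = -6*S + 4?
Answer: 14336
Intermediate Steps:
m(h, S) = 4 - 6*S
(-28*16)*m(W, 6) = (-28*16)*(4 - 6*6) = -448*(4 - 36) = -448*(-32) = 14336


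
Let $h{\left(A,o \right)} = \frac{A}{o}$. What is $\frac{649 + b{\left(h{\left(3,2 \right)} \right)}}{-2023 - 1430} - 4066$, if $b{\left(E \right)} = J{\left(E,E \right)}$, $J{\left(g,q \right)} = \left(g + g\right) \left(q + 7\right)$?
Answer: $- \frac{28081145}{6906} \approx -4066.2$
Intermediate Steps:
$J{\left(g,q \right)} = 2 g \left(7 + q\right)$
$b{\left(E \right)} = 2 E \left(7 + E\right)$
$\frac{649 + b{\left(h{\left(3,2 \right)} \right)}}{-2023 - 1430} - 4066 = \frac{649 + 2 \cdot \frac{3}{2} \left(7 + \frac{3}{2}\right)}{-2023 - 1430} - 4066 = \frac{649 + 2 \cdot 3 \cdot \frac{1}{2} \left(7 + 3 \cdot \frac{1}{2}\right)}{-3453} - 4066 = \left(649 + 2 \cdot \frac{3}{2} \left(7 + \frac{3}{2}\right)\right) \left(- \frac{1}{3453}\right) - 4066 = \left(649 + 2 \cdot \frac{3}{2} \cdot \frac{17}{2}\right) \left(- \frac{1}{3453}\right) - 4066 = \left(649 + \frac{51}{2}\right) \left(- \frac{1}{3453}\right) - 4066 = \frac{1349}{2} \left(- \frac{1}{3453}\right) - 4066 = - \frac{1349}{6906} - 4066 = - \frac{28081145}{6906}$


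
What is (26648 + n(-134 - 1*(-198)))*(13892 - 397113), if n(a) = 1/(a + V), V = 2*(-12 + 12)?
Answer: -653573068533/64 ≈ -1.0212e+10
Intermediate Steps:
V = 0 (V = 2*0 = 0)
n(a) = 1/a (n(a) = 1/(a + 0) = 1/a)
(26648 + n(-134 - 1*(-198)))*(13892 - 397113) = (26648 + 1/(-134 - 1*(-198)))*(13892 - 397113) = (26648 + 1/(-134 + 198))*(-383221) = (26648 + 1/64)*(-383221) = (1705473/64)*(-383221) = -653573068533/64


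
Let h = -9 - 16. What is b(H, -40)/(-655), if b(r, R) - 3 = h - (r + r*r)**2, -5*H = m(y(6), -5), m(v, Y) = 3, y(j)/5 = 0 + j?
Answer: 13786/409375 ≈ 0.033676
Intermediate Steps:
y(j) = 5*j (y(j) = 5*(0 + j) = 5*j)
h = -25
H = -3/5 (H = -1/5*3 = -3/5 ≈ -0.60000)
b(r, R) = -22 - (r + r**2)**2 (b(r, R) = 3 + (-25 - (r + r*r)**2) = 3 + (-25 - (r + r**2)**2) = -22 - (r + r**2)**2)
b(H, -40)/(-655) = (-22 - (-3/5)**2*(1 - 3/5)**2)/(-655) = (-22 - 1*9/25*(2/5)**2)*(-1/655) = (-22 - 1*9/25*4/25)*(-1/655) = (-22 - 36/625)*(-1/655) = -13786/625*(-1/655) = 13786/409375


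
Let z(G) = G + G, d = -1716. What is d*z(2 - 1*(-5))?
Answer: -24024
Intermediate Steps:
z(G) = 2*G
d*z(2 - 1*(-5)) = -3432*(2 - 1*(-5)) = -3432*(2 + 5) = -3432*7 = -1716*14 = -24024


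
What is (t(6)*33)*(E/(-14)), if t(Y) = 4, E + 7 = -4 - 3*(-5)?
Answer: -264/7 ≈ -37.714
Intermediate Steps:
E = 4 (E = -7 + (-4 - 3*(-5)) = -7 + (-4 + 15) = -7 + 11 = 4)
(t(6)*33)*(E/(-14)) = (4*33)*(4/(-14)) = 132*(4*(-1/14)) = 132*(-2/7) = -264/7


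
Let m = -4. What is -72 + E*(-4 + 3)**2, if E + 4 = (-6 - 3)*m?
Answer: -40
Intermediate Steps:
E = 32 (E = -4 + (-6 - 3)*(-4) = -4 - 9*(-4) = -4 + 36 = 32)
-72 + E*(-4 + 3)**2 = -72 + 32*(-4 + 3)**2 = -72 + 32*(-1)**2 = -72 + 32*1 = -72 + 32 = -40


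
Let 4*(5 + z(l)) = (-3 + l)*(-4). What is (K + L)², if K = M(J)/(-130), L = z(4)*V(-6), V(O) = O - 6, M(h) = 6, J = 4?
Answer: 21874329/4225 ≈ 5177.4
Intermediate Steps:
z(l) = -2 - l (z(l) = -5 + ((-3 + l)*(-4))/4 = -5 + (12 - 4*l)/4 = -5 + (3 - l) = -2 - l)
V(O) = -6 + O
L = 72 (L = (-2 - 1*4)*(-6 - 6) = (-2 - 4)*(-12) = -6*(-12) = 72)
K = -3/65 (K = 6/(-130) = 6*(-1/130) = -3/65 ≈ -0.046154)
(K + L)² = (-3/65 + 72)² = (4677/65)² = 21874329/4225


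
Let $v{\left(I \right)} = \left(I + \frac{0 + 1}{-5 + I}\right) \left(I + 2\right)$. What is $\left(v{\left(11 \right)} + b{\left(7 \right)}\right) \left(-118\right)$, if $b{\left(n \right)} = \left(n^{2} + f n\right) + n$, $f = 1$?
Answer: $- \frac{73691}{3} \approx -24564.0$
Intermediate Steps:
$v{\left(I \right)} = \left(2 + I\right) \left(I + \frac{1}{-5 + I}\right)$ ($v{\left(I \right)} = \left(I + 1 \frac{1}{-5 + I}\right) \left(2 + I\right) = \left(I + \frac{1}{-5 + I}\right) \left(2 + I\right) = \left(2 + I\right) \left(I + \frac{1}{-5 + I}\right)$)
$b{\left(n \right)} = n^{2} + 2 n$ ($b{\left(n \right)} = \left(n^{2} + 1 n\right) + n = \left(n^{2} + n\right) + n = \left(n + n^{2}\right) + n = n^{2} + 2 n$)
$\left(v{\left(11 \right)} + b{\left(7 \right)}\right) \left(-118\right) = \left(\frac{2 + 11^{3} - 99 - 3 \cdot 11^{2}}{-5 + 11} + 7 \left(2 + 7\right)\right) \left(-118\right) = \left(\frac{2 + 1331 - 99 - 363}{6} + 7 \cdot 9\right) \left(-118\right) = \left(\frac{2 + 1331 - 99 - 363}{6} + 63\right) \left(-118\right) = \left(\frac{1}{6} \cdot 871 + 63\right) \left(-118\right) = \left(\frac{871}{6} + 63\right) \left(-118\right) = \frac{1249}{6} \left(-118\right) = - \frac{73691}{3}$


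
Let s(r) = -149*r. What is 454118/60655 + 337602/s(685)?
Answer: 739208696/176878645 ≈ 4.1792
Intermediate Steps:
454118/60655 + 337602/s(685) = 454118/60655 + 337602/((-149*685)) = 454118*(1/60655) + 337602/(-102065) = 64874/8665 + 337602*(-1/102065) = 64874/8665 - 337602/102065 = 739208696/176878645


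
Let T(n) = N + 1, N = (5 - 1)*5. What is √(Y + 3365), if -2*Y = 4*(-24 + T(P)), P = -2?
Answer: √3371 ≈ 58.060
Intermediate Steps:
N = 20 (N = 4*5 = 20)
T(n) = 21 (T(n) = 20 + 1 = 21)
Y = 6 (Y = -2*(-24 + 21) = -2*(-3) = -½*(-12) = 6)
√(Y + 3365) = √(6 + 3365) = √3371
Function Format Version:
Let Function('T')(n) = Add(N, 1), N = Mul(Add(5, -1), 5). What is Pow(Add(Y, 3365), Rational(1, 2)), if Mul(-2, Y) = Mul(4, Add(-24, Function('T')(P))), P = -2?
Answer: Pow(3371, Rational(1, 2)) ≈ 58.060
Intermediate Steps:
N = 20 (N = Mul(4, 5) = 20)
Function('T')(n) = 21 (Function('T')(n) = Add(20, 1) = 21)
Y = 6 (Y = Mul(Rational(-1, 2), Mul(4, Add(-24, 21))) = Mul(Rational(-1, 2), Mul(4, -3)) = Mul(Rational(-1, 2), -12) = 6)
Pow(Add(Y, 3365), Rational(1, 2)) = Pow(Add(6, 3365), Rational(1, 2)) = Pow(3371, Rational(1, 2))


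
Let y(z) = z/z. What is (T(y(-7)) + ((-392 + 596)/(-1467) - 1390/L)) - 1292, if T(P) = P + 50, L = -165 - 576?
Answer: -149681929/120783 ≈ -1239.3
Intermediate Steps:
L = -741
y(z) = 1
T(P) = 50 + P
(T(y(-7)) + ((-392 + 596)/(-1467) - 1390/L)) - 1292 = ((50 + 1) + ((-392 + 596)/(-1467) - 1390/(-741))) - 1292 = (51 + (204*(-1/1467) - 1390*(-1/741))) - 1292 = (51 + (-68/489 + 1390/741)) - 1292 = (51 + 209774/120783) - 1292 = 6369707/120783 - 1292 = -149681929/120783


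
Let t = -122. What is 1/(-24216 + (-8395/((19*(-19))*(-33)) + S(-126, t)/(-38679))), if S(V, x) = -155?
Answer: -153594309/3719547407974 ≈ -4.1294e-5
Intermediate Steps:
1/(-24216 + (-8395/((19*(-19))*(-33)) + S(-126, t)/(-38679))) = 1/(-24216 + (-8395/((19*(-19))*(-33)) - 155/(-38679))) = 1/(-24216 + (-8395/((-361*(-33))) - 155*(-1/38679))) = 1/(-24216 + (-8395/11913 + 155/38679)) = 1/(-24216 - 107621230/153594309) = 1/(-3719547407974/153594309) = -153594309/3719547407974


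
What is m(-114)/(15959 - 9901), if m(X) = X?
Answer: -57/3029 ≈ -0.018818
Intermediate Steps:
m(-114)/(15959 - 9901) = -114/(15959 - 9901) = -114/6058 = -114*1/6058 = -57/3029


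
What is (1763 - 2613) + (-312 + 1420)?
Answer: 258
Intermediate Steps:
(1763 - 2613) + (-312 + 1420) = -850 + 1108 = 258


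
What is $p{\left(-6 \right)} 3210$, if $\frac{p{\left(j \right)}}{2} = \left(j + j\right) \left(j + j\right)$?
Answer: $924480$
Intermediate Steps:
$p{\left(j \right)} = 8 j^{2}$ ($p{\left(j \right)} = 2 \left(j + j\right) \left(j + j\right) = 2 \cdot 2 j 2 j = 2 \cdot 4 j^{2} = 8 j^{2}$)
$p{\left(-6 \right)} 3210 = 8 \left(-6\right)^{2} \cdot 3210 = 8 \cdot 36 \cdot 3210 = 288 \cdot 3210 = 924480$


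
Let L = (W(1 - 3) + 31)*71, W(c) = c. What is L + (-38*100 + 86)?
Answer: -1655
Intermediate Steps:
L = 2059 (L = ((1 - 3) + 31)*71 = (-2 + 31)*71 = 29*71 = 2059)
L + (-38*100 + 86) = 2059 + (-38*100 + 86) = 2059 + (-3800 + 86) = 2059 - 3714 = -1655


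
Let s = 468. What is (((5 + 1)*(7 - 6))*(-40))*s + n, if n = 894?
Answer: -111426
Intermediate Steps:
(((5 + 1)*(7 - 6))*(-40))*s + n = (((5 + 1)*(7 - 6))*(-40))*468 + 894 = ((6*1)*(-40))*468 + 894 = (6*(-40))*468 + 894 = -240*468 + 894 = -112320 + 894 = -111426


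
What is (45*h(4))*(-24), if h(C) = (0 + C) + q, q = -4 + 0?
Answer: 0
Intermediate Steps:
q = -4
h(C) = -4 + C (h(C) = (0 + C) - 4 = C - 4 = -4 + C)
(45*h(4))*(-24) = (45*(-4 + 4))*(-24) = (45*0)*(-24) = 0*(-24) = 0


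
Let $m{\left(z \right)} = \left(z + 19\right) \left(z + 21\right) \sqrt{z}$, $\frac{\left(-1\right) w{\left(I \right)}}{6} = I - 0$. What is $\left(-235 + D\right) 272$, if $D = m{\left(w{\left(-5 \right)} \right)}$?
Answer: $-63920 + 679728 \sqrt{30} \approx 3.6591 \cdot 10^{6}$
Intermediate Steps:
$w{\left(I \right)} = - 6 I$ ($w{\left(I \right)} = - 6 \left(I - 0\right) = - 6 \left(I + 0\right) = - 6 I$)
$m{\left(z \right)} = \sqrt{z} \left(19 + z\right) \left(21 + z\right)$ ($m{\left(z \right)} = \left(19 + z\right) \left(21 + z\right) \sqrt{z} = \sqrt{z} \left(19 + z\right) \left(21 + z\right)$)
$D = 2499 \sqrt{30}$ ($D = \sqrt{\left(-6\right) \left(-5\right)} \left(399 + \left(\left(-6\right) \left(-5\right)\right)^{2} + 40 \left(\left(-6\right) \left(-5\right)\right)\right) = \sqrt{30} \left(399 + 30^{2} + 40 \cdot 30\right) = \sqrt{30} \left(399 + 900 + 1200\right) = \sqrt{30} \cdot 2499 = 2499 \sqrt{30} \approx 13688.0$)
$\left(-235 + D\right) 272 = \left(-235 + 2499 \sqrt{30}\right) 272 = -63920 + 679728 \sqrt{30}$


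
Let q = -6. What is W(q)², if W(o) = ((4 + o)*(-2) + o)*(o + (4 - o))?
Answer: 64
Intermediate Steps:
W(o) = -32 - 4*o (W(o) = ((-8 - 2*o) + o)*4 = (-8 - o)*4 = -32 - 4*o)
W(q)² = (-32 - 4*(-6))² = (-32 + 24)² = (-8)² = 64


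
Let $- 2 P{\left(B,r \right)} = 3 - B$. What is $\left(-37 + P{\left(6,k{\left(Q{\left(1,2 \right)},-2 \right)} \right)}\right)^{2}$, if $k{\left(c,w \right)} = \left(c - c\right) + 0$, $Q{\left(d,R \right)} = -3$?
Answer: $\frac{5041}{4} \approx 1260.3$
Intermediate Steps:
$k{\left(c,w \right)} = 0$ ($k{\left(c,w \right)} = 0 + 0 = 0$)
$P{\left(B,r \right)} = - \frac{3}{2} + \frac{B}{2}$ ($P{\left(B,r \right)} = - \frac{3 - B}{2} = - \frac{3}{2} + \frac{B}{2}$)
$\left(-37 + P{\left(6,k{\left(Q{\left(1,2 \right)},-2 \right)} \right)}\right)^{2} = \left(-37 + \left(- \frac{3}{2} + \frac{1}{2} \cdot 6\right)\right)^{2} = \left(-37 + \left(- \frac{3}{2} + 3\right)\right)^{2} = \left(-37 + \frac{3}{2}\right)^{2} = \left(- \frac{71}{2}\right)^{2} = \frac{5041}{4}$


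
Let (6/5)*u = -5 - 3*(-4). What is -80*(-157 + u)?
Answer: 36280/3 ≈ 12093.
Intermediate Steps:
u = 35/6 (u = 5*(-5 - 3*(-4))/6 = 5*(-5 + 12)/6 = (5/6)*7 = 35/6 ≈ 5.8333)
-80*(-157 + u) = -80*(-157 + 35/6) = -80*(-907/6) = 36280/3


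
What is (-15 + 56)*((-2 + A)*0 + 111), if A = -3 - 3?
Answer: 4551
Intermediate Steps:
A = -6
(-15 + 56)*((-2 + A)*0 + 111) = (-15 + 56)*((-2 - 6)*0 + 111) = 41*(-8*0 + 111) = 41*(0 + 111) = 41*111 = 4551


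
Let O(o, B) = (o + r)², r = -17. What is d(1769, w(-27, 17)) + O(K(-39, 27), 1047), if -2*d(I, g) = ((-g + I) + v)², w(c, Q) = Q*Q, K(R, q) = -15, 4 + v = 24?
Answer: -1123976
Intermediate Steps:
v = 20 (v = -4 + 24 = 20)
w(c, Q) = Q²
d(I, g) = -(20 + I - g)²/2 (d(I, g) = -((-g + I) + 20)²/2 = -((I - g) + 20)²/2 = -(20 + I - g)²/2)
O(o, B) = (-17 + o)² (O(o, B) = (o - 17)² = (-17 + o)²)
d(1769, w(-27, 17)) + O(K(-39, 27), 1047) = -(20 + 1769 - 1*17²)²/2 + (-17 - 15)² = -(20 + 1769 - 1*289)²/2 + (-32)² = -(20 + 1769 - 289)²/2 + 1024 = -½*1500² + 1024 = -½*2250000 + 1024 = -1125000 + 1024 = -1123976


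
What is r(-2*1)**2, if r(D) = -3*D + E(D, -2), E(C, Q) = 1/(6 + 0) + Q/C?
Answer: 1849/36 ≈ 51.361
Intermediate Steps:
E(C, Q) = 1/6 + Q/C
r(D) = -3*D + (-2 + D/6)/D
r(-2*1)**2 = (1/6 - (-6) - 2/((-2*1)))**2 = (1/6 - 3*(-2) - 2/(-2))**2 = (1/6 + 6 - 2*(-1/2))**2 = (1/6 + 6 + 1)**2 = (43/6)**2 = 1849/36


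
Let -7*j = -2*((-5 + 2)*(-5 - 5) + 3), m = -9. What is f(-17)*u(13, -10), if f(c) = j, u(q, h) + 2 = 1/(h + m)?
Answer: -2574/133 ≈ -19.353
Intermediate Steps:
j = 66/7 (j = -(-2)*((-5 + 2)*(-5 - 5) + 3)/7 = -(-2)*(-3*(-10) + 3)/7 = -(-2)*(30 + 3)/7 = -(-2)*33/7 = -1/7*(-66) = 66/7 ≈ 9.4286)
u(q, h) = -2 + 1/(-9 + h) (u(q, h) = -2 + 1/(h - 9) = -2 + 1/(-9 + h))
f(c) = 66/7
f(-17)*u(13, -10) = 66*((19 - 2*(-10))/(-9 - 10))/7 = 66*((19 + 20)/(-19))/7 = 66*(-1/19*39)/7 = (66/7)*(-39/19) = -2574/133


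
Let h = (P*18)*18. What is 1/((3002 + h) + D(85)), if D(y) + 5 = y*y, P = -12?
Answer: 1/6334 ≈ 0.00015788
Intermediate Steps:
D(y) = -5 + y² (D(y) = -5 + y*y = -5 + y²)
h = -3888 (h = -12*18*18 = -216*18 = -3888)
1/((3002 + h) + D(85)) = 1/((3002 - 3888) + (-5 + 85²)) = 1/(-886 + (-5 + 7225)) = 1/(-886 + 7220) = 1/6334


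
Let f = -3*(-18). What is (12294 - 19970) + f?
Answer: -7622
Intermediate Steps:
f = 54
(12294 - 19970) + f = (12294 - 19970) + 54 = -7676 + 54 = -7622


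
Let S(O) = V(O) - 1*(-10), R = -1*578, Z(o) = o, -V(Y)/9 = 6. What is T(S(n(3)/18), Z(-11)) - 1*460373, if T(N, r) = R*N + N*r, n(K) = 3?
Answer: -434457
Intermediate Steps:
V(Y) = -54 (V(Y) = -9*6 = -54)
R = -578
S(O) = -44 (S(O) = -54 - 1*(-10) = -54 + 10 = -44)
T(N, r) = -578*N + N*r
T(S(n(3)/18), Z(-11)) - 1*460373 = -44*(-578 - 11) - 1*460373 = -44*(-589) - 460373 = 25916 - 460373 = -434457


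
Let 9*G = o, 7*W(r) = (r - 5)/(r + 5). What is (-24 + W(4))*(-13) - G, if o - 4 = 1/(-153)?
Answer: 3005080/9639 ≈ 311.76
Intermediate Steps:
W(r) = (-5 + r)/(7*(5 + r)) (W(r) = ((r - 5)/(r + 5))/7 = ((-5 + r)/(5 + r))/7 = (-5 + r)/(7*(5 + r)))
o = 611/153 (o = 4 + 1/(-153) = 4 - 1/153 = 611/153 ≈ 3.9935)
G = 611/1377 (G = (1/9)*(611/153) = 611/1377 ≈ 0.44372)
(-24 + W(4))*(-13) - G = (-24 + (-5 + 4)/(7*(5 + 4)))*(-13) - 1*611/1377 = (-24 + (1/7)*(-1)/9)*(-13) - 611/1377 = (-24 + (1/7)*(1/9)*(-1))*(-13) - 611/1377 = (-24 - 1/63)*(-13) - 611/1377 = -1513/63*(-13) - 611/1377 = 19669/63 - 611/1377 = 3005080/9639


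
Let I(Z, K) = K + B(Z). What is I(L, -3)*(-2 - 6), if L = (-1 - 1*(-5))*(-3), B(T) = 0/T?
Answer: 24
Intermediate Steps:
B(T) = 0
L = -12 (L = (-1 + 5)*(-3) = 4*(-3) = -12)
I(Z, K) = K (I(Z, K) = K + 0 = K)
I(L, -3)*(-2 - 6) = -3*(-2 - 6) = -3*(-8) = 24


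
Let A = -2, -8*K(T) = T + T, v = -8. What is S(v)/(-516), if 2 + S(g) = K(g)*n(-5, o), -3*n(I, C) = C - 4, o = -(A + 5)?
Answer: -2/387 ≈ -0.0051680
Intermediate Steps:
K(T) = -T/4 (K(T) = -(T + T)/8 = -T/4)
o = -3 (o = -(-2 + 5) = -1*3 = -3)
n(I, C) = 4/3 - C/3 (n(I, C) = -(C - 4)/3 = -(-4 + C)/3 = 4/3 - C/3)
S(g) = -2 - 7*g/12 (S(g) = -2 + (-g/4)*(4/3 - ⅓*(-3)) = -2 + (-g/4)*(4/3 + 1) = -2 - g/4*(7/3) = -2 - 7*g/12)
S(v)/(-516) = (-2 - 7/12*(-8))/(-516) = (-2 + 14/3)*(-1/516) = (8/3)*(-1/516) = -2/387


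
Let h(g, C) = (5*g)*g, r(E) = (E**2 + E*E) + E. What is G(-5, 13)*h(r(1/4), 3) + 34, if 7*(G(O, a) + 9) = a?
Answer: 6491/224 ≈ 28.978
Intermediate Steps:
r(E) = E + 2*E**2 (r(E) = (E**2 + E**2) + E = 2*E**2 + E = E + 2*E**2)
G(O, a) = -9 + a/7
h(g, C) = 5*g**2
G(-5, 13)*h(r(1/4), 3) + 34 = (-9 + (1/7)*13)*(5*((1 + 2/4)/4)**2) + 34 = (-9 + 13/7)*(5*((1 + 2*(1/4))/4)**2) + 34 = -250*((1 + 1/2)/4)**2/7 + 34 = -250*((1/4)*(3/2))**2/7 + 34 = -250*(3/8)**2/7 + 34 = -250*9/(7*64) + 34 = -50/7*45/64 + 34 = -1125/224 + 34 = 6491/224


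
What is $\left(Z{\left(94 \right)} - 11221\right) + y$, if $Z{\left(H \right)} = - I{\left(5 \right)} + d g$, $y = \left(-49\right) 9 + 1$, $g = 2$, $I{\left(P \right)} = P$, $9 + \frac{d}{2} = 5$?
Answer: $-11682$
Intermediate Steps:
$d = -8$ ($d = -18 + 2 \cdot 5 = -18 + 10 = -8$)
$y = -440$ ($y = -441 + 1 = -440$)
$Z{\left(H \right)} = -21$ ($Z{\left(H \right)} = \left(-1\right) 5 - 16 = -5 - 16 = -21$)
$\left(Z{\left(94 \right)} - 11221\right) + y = \left(-21 - 11221\right) - 440 = -11242 - 440 = -11682$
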